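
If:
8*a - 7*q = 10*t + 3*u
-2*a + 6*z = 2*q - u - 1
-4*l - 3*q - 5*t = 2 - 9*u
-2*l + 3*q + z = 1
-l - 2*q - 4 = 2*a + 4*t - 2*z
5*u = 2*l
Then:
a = -1481/1350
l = -77/15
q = -1838/675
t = 74/45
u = -154/75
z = -247/225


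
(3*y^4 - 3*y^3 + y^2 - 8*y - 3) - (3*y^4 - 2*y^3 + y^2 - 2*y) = -y^3 - 6*y - 3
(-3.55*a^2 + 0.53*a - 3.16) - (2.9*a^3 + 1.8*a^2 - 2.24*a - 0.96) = -2.9*a^3 - 5.35*a^2 + 2.77*a - 2.2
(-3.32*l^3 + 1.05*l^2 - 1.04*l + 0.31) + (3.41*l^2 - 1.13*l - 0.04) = -3.32*l^3 + 4.46*l^2 - 2.17*l + 0.27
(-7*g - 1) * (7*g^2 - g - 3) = -49*g^3 + 22*g + 3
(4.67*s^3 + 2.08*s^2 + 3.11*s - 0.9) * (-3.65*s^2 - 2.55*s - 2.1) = -17.0455*s^5 - 19.5005*s^4 - 26.4625*s^3 - 9.0135*s^2 - 4.236*s + 1.89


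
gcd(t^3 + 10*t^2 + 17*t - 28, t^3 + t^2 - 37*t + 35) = t^2 + 6*t - 7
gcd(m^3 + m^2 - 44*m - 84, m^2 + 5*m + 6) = m + 2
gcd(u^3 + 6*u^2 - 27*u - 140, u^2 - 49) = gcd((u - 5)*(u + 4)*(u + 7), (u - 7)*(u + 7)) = u + 7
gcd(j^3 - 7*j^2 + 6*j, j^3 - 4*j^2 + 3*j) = j^2 - j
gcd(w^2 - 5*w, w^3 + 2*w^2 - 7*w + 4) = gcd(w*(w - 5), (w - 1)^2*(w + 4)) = 1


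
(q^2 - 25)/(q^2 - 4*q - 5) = (q + 5)/(q + 1)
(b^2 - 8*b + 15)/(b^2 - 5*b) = (b - 3)/b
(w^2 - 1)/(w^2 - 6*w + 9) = (w^2 - 1)/(w^2 - 6*w + 9)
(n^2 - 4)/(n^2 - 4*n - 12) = (n - 2)/(n - 6)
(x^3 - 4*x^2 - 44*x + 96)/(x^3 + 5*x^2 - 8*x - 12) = (x - 8)/(x + 1)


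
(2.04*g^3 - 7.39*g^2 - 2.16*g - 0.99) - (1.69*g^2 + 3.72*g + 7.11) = 2.04*g^3 - 9.08*g^2 - 5.88*g - 8.1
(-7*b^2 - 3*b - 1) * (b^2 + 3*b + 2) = -7*b^4 - 24*b^3 - 24*b^2 - 9*b - 2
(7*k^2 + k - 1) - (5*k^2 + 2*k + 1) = 2*k^2 - k - 2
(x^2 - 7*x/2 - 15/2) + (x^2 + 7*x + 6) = 2*x^2 + 7*x/2 - 3/2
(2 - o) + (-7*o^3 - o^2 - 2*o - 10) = -7*o^3 - o^2 - 3*o - 8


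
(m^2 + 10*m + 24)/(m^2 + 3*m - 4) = (m + 6)/(m - 1)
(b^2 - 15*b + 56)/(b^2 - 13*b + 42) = (b - 8)/(b - 6)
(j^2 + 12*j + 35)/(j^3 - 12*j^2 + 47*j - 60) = (j^2 + 12*j + 35)/(j^3 - 12*j^2 + 47*j - 60)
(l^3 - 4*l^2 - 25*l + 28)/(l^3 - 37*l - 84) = (l - 1)/(l + 3)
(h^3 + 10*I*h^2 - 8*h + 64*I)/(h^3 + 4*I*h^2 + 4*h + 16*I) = (h + 8*I)/(h + 2*I)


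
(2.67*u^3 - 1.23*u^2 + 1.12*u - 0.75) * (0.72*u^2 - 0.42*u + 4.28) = 1.9224*u^5 - 2.007*u^4 + 12.7506*u^3 - 6.2748*u^2 + 5.1086*u - 3.21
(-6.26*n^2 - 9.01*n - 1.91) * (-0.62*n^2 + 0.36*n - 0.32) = 3.8812*n^4 + 3.3326*n^3 - 0.0561999999999998*n^2 + 2.1956*n + 0.6112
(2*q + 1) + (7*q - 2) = 9*q - 1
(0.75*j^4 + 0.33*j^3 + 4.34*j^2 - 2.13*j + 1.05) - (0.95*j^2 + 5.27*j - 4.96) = 0.75*j^4 + 0.33*j^3 + 3.39*j^2 - 7.4*j + 6.01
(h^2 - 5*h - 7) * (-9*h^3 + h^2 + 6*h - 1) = -9*h^5 + 46*h^4 + 64*h^3 - 38*h^2 - 37*h + 7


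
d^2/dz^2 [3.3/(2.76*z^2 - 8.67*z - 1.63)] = (50.27616*z^2 - 157.93272*z - 3.3*(5.52*z - 8.67)*(11.04*z - 17.34) - 29.69208)/(-2.76*z^2 + 8.67*z + 1.63)^3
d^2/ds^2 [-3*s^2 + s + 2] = -6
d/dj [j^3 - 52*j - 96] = 3*j^2 - 52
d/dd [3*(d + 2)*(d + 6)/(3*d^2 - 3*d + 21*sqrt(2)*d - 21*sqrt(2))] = (-(d + 2)*(d + 6)*(2*d - 1 + 7*sqrt(2)) + 2*(d + 4)*(d^2 - d + 7*sqrt(2)*d - 7*sqrt(2)))/(d^2 - d + 7*sqrt(2)*d - 7*sqrt(2))^2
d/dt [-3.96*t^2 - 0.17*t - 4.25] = -7.92*t - 0.17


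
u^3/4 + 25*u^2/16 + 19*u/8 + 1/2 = (u/4 + 1/2)*(u + 1/4)*(u + 4)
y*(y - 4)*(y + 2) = y^3 - 2*y^2 - 8*y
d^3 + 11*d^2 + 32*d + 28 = (d + 2)^2*(d + 7)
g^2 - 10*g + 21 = (g - 7)*(g - 3)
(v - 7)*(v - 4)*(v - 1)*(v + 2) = v^4 - 10*v^3 + 15*v^2 + 50*v - 56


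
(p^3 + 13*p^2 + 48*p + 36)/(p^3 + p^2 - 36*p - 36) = (p + 6)/(p - 6)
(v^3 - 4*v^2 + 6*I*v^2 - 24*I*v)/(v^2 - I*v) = (v^2 + v*(-4 + 6*I) - 24*I)/(v - I)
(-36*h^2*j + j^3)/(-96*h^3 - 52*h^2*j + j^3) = j*(6*h - j)/(16*h^2 + 6*h*j - j^2)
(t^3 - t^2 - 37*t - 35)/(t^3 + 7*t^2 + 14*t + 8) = (t^2 - 2*t - 35)/(t^2 + 6*t + 8)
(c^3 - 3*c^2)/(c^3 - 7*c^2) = (c - 3)/(c - 7)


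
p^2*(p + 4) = p^3 + 4*p^2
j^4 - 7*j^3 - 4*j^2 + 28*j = j*(j - 7)*(j - 2)*(j + 2)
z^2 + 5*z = z*(z + 5)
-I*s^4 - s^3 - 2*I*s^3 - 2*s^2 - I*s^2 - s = s*(s + 1)*(s - I)*(-I*s - I)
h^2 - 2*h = h*(h - 2)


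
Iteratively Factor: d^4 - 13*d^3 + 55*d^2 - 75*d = (d - 5)*(d^3 - 8*d^2 + 15*d) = (d - 5)*(d - 3)*(d^2 - 5*d) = d*(d - 5)*(d - 3)*(d - 5)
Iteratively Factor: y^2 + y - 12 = (y - 3)*(y + 4)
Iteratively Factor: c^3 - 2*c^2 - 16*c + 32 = (c - 2)*(c^2 - 16) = (c - 2)*(c + 4)*(c - 4)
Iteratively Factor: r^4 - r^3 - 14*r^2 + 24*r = (r + 4)*(r^3 - 5*r^2 + 6*r) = (r - 3)*(r + 4)*(r^2 - 2*r) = r*(r - 3)*(r + 4)*(r - 2)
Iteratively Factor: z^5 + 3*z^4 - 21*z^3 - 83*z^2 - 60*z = (z + 3)*(z^4 - 21*z^2 - 20*z) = (z + 1)*(z + 3)*(z^3 - z^2 - 20*z) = (z - 5)*(z + 1)*(z + 3)*(z^2 + 4*z) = z*(z - 5)*(z + 1)*(z + 3)*(z + 4)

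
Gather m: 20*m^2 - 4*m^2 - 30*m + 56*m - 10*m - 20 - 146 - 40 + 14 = 16*m^2 + 16*m - 192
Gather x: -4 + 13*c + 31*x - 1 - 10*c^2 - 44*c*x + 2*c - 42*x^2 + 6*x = -10*c^2 + 15*c - 42*x^2 + x*(37 - 44*c) - 5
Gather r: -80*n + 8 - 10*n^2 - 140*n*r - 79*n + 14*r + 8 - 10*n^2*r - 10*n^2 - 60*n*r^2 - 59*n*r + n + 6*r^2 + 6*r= -20*n^2 - 158*n + r^2*(6 - 60*n) + r*(-10*n^2 - 199*n + 20) + 16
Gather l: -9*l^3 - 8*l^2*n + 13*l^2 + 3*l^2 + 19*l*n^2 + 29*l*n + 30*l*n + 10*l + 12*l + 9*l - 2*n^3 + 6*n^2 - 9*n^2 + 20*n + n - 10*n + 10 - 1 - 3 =-9*l^3 + l^2*(16 - 8*n) + l*(19*n^2 + 59*n + 31) - 2*n^3 - 3*n^2 + 11*n + 6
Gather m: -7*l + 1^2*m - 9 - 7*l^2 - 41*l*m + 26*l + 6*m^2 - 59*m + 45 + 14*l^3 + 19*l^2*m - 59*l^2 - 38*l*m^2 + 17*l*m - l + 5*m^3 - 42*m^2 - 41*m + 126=14*l^3 - 66*l^2 + 18*l + 5*m^3 + m^2*(-38*l - 36) + m*(19*l^2 - 24*l - 99) + 162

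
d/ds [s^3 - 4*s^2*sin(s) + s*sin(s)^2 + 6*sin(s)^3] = -4*s^2*cos(s) + 3*s^2 - 8*s*sin(s) + s*sin(2*s) + 18*sin(s)^2*cos(s) + sin(s)^2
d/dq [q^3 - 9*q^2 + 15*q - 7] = 3*q^2 - 18*q + 15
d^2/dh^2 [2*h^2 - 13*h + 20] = 4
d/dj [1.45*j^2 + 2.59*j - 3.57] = 2.9*j + 2.59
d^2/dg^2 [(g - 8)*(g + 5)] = 2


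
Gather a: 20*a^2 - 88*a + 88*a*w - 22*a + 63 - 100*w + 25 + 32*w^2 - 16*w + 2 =20*a^2 + a*(88*w - 110) + 32*w^2 - 116*w + 90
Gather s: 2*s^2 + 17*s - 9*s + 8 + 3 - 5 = 2*s^2 + 8*s + 6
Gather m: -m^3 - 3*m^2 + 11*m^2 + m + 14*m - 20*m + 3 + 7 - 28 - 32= -m^3 + 8*m^2 - 5*m - 50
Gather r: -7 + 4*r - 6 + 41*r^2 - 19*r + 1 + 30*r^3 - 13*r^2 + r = 30*r^3 + 28*r^2 - 14*r - 12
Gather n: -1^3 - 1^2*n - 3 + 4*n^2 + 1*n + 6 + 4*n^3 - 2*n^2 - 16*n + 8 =4*n^3 + 2*n^2 - 16*n + 10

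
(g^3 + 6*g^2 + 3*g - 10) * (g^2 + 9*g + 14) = g^5 + 15*g^4 + 71*g^3 + 101*g^2 - 48*g - 140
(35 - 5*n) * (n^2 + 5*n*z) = -5*n^3 - 25*n^2*z + 35*n^2 + 175*n*z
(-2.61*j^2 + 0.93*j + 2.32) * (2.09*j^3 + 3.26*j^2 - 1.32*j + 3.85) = -5.4549*j^5 - 6.5649*j^4 + 11.3258*j^3 - 3.7129*j^2 + 0.5181*j + 8.932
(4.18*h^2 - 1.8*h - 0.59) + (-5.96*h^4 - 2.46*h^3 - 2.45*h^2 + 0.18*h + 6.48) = -5.96*h^4 - 2.46*h^3 + 1.73*h^2 - 1.62*h + 5.89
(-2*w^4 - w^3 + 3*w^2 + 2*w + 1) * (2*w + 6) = -4*w^5 - 14*w^4 + 22*w^2 + 14*w + 6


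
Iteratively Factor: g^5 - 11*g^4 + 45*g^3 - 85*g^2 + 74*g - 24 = (g - 1)*(g^4 - 10*g^3 + 35*g^2 - 50*g + 24) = (g - 3)*(g - 1)*(g^3 - 7*g^2 + 14*g - 8) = (g - 3)*(g - 2)*(g - 1)*(g^2 - 5*g + 4) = (g - 3)*(g - 2)*(g - 1)^2*(g - 4)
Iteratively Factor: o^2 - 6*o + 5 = (o - 5)*(o - 1)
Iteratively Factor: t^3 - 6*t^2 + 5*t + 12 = (t - 3)*(t^2 - 3*t - 4) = (t - 4)*(t - 3)*(t + 1)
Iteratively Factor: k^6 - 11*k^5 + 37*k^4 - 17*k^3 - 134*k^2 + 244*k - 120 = (k + 2)*(k^5 - 13*k^4 + 63*k^3 - 143*k^2 + 152*k - 60) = (k - 1)*(k + 2)*(k^4 - 12*k^3 + 51*k^2 - 92*k + 60) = (k - 2)*(k - 1)*(k + 2)*(k^3 - 10*k^2 + 31*k - 30) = (k - 5)*(k - 2)*(k - 1)*(k + 2)*(k^2 - 5*k + 6) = (k - 5)*(k - 3)*(k - 2)*(k - 1)*(k + 2)*(k - 2)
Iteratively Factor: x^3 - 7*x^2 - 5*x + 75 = (x + 3)*(x^2 - 10*x + 25) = (x - 5)*(x + 3)*(x - 5)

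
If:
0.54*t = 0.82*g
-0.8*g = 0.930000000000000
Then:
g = -1.16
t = -1.77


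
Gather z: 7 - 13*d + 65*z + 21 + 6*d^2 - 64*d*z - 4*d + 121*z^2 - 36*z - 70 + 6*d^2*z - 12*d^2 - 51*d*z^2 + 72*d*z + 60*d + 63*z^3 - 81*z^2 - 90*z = -6*d^2 + 43*d + 63*z^3 + z^2*(40 - 51*d) + z*(6*d^2 + 8*d - 61) - 42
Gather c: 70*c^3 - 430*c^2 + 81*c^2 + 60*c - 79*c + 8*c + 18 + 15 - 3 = 70*c^3 - 349*c^2 - 11*c + 30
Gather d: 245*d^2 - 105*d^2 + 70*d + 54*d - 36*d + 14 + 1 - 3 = 140*d^2 + 88*d + 12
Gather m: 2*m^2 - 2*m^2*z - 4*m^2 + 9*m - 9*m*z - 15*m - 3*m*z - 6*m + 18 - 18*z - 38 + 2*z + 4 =m^2*(-2*z - 2) + m*(-12*z - 12) - 16*z - 16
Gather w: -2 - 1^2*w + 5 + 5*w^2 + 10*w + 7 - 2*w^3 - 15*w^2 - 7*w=-2*w^3 - 10*w^2 + 2*w + 10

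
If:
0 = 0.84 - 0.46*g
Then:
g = 1.83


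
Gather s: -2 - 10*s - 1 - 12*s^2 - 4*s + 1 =-12*s^2 - 14*s - 2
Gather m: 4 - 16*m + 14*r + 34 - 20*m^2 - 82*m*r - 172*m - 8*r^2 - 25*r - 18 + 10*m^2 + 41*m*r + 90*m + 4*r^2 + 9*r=-10*m^2 + m*(-41*r - 98) - 4*r^2 - 2*r + 20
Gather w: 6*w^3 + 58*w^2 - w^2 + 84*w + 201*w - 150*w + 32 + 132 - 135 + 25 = 6*w^3 + 57*w^2 + 135*w + 54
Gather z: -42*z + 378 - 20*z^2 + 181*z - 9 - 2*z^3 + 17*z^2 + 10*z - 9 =-2*z^3 - 3*z^2 + 149*z + 360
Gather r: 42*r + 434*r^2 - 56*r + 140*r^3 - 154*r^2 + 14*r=140*r^3 + 280*r^2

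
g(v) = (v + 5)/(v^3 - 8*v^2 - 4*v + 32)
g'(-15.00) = 0.00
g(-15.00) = 0.00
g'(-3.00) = -0.07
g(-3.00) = -0.04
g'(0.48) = 0.11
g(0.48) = 0.19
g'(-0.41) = 0.02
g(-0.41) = 0.14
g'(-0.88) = -0.03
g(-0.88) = 0.14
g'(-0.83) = -0.02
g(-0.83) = 0.14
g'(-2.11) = -6.18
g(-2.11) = -0.63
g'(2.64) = 0.70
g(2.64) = -0.48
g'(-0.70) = -0.01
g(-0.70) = 0.14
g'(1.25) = 0.51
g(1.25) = 0.38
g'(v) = (v + 5)*(-3*v^2 + 16*v + 4)/(v^3 - 8*v^2 - 4*v + 32)^2 + 1/(v^3 - 8*v^2 - 4*v + 32)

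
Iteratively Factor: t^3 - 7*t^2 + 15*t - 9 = (t - 3)*(t^2 - 4*t + 3) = (t - 3)^2*(t - 1)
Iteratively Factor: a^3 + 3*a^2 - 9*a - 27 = (a + 3)*(a^2 - 9) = (a - 3)*(a + 3)*(a + 3)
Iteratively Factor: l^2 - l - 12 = (l - 4)*(l + 3)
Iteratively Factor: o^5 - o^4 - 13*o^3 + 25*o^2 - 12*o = (o + 4)*(o^4 - 5*o^3 + 7*o^2 - 3*o) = (o - 3)*(o + 4)*(o^3 - 2*o^2 + o) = (o - 3)*(o - 1)*(o + 4)*(o^2 - o) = o*(o - 3)*(o - 1)*(o + 4)*(o - 1)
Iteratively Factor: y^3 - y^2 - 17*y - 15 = (y + 1)*(y^2 - 2*y - 15) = (y + 1)*(y + 3)*(y - 5)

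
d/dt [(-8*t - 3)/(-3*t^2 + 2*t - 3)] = 6*(-4*t^2 - 3*t + 5)/(9*t^4 - 12*t^3 + 22*t^2 - 12*t + 9)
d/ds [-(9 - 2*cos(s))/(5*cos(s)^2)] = 2*(cos(s) - 9)*sin(s)/(5*cos(s)^3)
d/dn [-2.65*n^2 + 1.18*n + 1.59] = 1.18 - 5.3*n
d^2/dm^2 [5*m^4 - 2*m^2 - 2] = 60*m^2 - 4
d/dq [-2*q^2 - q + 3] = -4*q - 1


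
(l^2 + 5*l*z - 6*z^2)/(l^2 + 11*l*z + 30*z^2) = (l - z)/(l + 5*z)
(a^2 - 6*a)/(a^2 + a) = (a - 6)/(a + 1)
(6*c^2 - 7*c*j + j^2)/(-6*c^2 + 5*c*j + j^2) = (-6*c + j)/(6*c + j)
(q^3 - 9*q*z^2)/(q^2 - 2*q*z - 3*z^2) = q*(q + 3*z)/(q + z)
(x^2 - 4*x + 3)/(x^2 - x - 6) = (x - 1)/(x + 2)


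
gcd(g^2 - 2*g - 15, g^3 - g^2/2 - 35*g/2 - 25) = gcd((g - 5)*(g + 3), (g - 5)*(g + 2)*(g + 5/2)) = g - 5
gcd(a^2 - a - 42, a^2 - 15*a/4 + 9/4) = 1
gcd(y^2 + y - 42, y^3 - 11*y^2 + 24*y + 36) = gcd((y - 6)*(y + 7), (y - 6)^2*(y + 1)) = y - 6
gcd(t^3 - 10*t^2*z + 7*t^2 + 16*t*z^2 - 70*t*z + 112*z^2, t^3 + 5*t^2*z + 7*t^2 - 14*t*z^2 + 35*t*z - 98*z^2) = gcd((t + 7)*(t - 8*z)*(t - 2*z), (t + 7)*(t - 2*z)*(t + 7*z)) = -t^2 + 2*t*z - 7*t + 14*z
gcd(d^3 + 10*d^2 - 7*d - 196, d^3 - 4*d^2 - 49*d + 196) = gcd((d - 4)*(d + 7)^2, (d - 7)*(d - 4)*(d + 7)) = d^2 + 3*d - 28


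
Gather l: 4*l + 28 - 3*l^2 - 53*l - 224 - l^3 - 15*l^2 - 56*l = -l^3 - 18*l^2 - 105*l - 196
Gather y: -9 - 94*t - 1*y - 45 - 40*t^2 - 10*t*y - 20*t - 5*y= -40*t^2 - 114*t + y*(-10*t - 6) - 54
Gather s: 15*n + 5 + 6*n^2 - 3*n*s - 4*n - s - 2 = 6*n^2 + 11*n + s*(-3*n - 1) + 3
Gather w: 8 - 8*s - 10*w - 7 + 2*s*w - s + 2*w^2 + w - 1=-9*s + 2*w^2 + w*(2*s - 9)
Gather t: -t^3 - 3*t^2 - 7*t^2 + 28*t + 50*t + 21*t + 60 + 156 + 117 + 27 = -t^3 - 10*t^2 + 99*t + 360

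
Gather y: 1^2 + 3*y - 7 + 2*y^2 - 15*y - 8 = 2*y^2 - 12*y - 14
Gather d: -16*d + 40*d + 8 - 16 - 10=24*d - 18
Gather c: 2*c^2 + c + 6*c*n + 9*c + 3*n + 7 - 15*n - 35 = 2*c^2 + c*(6*n + 10) - 12*n - 28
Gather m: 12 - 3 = 9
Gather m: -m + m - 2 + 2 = 0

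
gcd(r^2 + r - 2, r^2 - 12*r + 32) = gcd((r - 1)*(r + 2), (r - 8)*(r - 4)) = 1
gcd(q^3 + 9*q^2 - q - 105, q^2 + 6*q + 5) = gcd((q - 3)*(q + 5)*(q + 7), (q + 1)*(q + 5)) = q + 5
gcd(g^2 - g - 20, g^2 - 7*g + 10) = g - 5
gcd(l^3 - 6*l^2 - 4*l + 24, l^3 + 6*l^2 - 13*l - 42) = l + 2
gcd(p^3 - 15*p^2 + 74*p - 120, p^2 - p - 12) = p - 4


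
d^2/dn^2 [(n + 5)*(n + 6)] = 2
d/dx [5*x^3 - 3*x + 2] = 15*x^2 - 3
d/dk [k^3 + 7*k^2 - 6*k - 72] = 3*k^2 + 14*k - 6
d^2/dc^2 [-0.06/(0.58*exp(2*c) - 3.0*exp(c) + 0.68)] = ((0.1392*exp(c) - 0.18)*(0.58*exp(2*c) - 3.0*exp(c) + 0.68) - 0.06*(1.16*exp(c) - 3.0)*(2.32*exp(c) - 6.0)*exp(c))*exp(c)/(0.58*exp(2*c) - 3.0*exp(c) + 0.68)^3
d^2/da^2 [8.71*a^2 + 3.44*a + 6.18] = 17.4200000000000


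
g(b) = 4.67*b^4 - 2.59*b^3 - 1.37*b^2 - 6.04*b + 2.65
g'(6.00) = 3732.68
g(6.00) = 5409.97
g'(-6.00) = -4304.20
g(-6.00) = 6601.33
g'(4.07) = 1113.49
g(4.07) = 1062.19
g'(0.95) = 0.36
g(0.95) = -2.74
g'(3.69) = 816.60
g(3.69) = 697.39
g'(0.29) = -7.03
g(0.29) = 0.75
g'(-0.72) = -15.07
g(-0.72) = 8.51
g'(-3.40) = -820.74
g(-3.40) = 733.22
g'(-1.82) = -139.40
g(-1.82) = 75.96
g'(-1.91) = -159.31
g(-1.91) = 89.39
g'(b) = 18.68*b^3 - 7.77*b^2 - 2.74*b - 6.04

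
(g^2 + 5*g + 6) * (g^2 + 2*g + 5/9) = g^4 + 7*g^3 + 149*g^2/9 + 133*g/9 + 10/3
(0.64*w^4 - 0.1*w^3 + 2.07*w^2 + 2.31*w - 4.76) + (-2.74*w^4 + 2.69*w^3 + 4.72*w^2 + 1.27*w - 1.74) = -2.1*w^4 + 2.59*w^3 + 6.79*w^2 + 3.58*w - 6.5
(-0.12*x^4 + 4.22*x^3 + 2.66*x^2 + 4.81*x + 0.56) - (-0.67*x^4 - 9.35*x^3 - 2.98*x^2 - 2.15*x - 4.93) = 0.55*x^4 + 13.57*x^3 + 5.64*x^2 + 6.96*x + 5.49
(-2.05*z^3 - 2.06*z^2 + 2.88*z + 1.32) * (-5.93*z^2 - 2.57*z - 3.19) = 12.1565*z^5 + 17.4843*z^4 - 5.2447*z^3 - 8.6578*z^2 - 12.5796*z - 4.2108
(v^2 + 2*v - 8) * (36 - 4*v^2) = -4*v^4 - 8*v^3 + 68*v^2 + 72*v - 288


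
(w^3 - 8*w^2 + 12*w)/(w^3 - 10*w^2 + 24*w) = (w - 2)/(w - 4)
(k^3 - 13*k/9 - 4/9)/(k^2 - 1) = (k^2 - k - 4/9)/(k - 1)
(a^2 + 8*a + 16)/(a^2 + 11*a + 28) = (a + 4)/(a + 7)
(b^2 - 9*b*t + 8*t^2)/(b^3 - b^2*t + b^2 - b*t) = (b - 8*t)/(b*(b + 1))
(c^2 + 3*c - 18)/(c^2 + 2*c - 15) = (c + 6)/(c + 5)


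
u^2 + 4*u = u*(u + 4)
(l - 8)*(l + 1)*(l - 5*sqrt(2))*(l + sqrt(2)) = l^4 - 7*l^3 - 4*sqrt(2)*l^3 - 18*l^2 + 28*sqrt(2)*l^2 + 32*sqrt(2)*l + 70*l + 80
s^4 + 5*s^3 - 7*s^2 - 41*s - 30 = (s - 3)*(s + 1)*(s + 2)*(s + 5)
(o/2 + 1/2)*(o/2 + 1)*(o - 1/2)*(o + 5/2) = o^4/4 + 5*o^3/4 + 27*o^2/16 + o/16 - 5/8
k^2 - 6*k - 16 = (k - 8)*(k + 2)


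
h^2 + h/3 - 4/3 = (h - 1)*(h + 4/3)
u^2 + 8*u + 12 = (u + 2)*(u + 6)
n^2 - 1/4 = (n - 1/2)*(n + 1/2)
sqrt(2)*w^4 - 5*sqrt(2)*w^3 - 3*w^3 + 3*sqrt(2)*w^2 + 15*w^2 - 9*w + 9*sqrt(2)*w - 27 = (w - 3)^2*(w - 3*sqrt(2)/2)*(sqrt(2)*w + sqrt(2))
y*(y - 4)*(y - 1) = y^3 - 5*y^2 + 4*y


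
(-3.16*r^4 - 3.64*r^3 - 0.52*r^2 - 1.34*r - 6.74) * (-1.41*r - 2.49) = 4.4556*r^5 + 13.0008*r^4 + 9.7968*r^3 + 3.1842*r^2 + 12.84*r + 16.7826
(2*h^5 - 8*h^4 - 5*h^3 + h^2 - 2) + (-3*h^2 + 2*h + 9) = 2*h^5 - 8*h^4 - 5*h^3 - 2*h^2 + 2*h + 7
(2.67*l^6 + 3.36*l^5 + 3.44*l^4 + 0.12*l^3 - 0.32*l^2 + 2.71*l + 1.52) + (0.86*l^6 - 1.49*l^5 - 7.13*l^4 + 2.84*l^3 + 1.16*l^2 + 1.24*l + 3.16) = 3.53*l^6 + 1.87*l^5 - 3.69*l^4 + 2.96*l^3 + 0.84*l^2 + 3.95*l + 4.68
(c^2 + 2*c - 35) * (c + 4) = c^3 + 6*c^2 - 27*c - 140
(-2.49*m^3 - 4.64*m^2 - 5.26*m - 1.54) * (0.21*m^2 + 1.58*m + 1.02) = -0.5229*m^5 - 4.9086*m^4 - 10.9756*m^3 - 13.367*m^2 - 7.7984*m - 1.5708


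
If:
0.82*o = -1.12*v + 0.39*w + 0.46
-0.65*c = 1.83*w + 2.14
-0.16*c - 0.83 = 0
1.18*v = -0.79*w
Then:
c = -5.19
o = 1.50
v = -0.45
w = 0.67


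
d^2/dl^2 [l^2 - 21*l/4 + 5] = 2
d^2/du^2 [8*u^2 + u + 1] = 16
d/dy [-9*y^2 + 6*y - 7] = 6 - 18*y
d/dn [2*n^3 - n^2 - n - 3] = 6*n^2 - 2*n - 1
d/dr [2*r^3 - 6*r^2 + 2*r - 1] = 6*r^2 - 12*r + 2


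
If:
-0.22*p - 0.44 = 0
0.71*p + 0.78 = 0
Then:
No Solution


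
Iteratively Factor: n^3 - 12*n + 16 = (n - 2)*(n^2 + 2*n - 8) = (n - 2)*(n + 4)*(n - 2)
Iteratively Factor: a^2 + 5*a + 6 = (a + 2)*(a + 3)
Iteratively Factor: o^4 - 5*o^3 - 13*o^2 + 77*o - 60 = (o - 5)*(o^3 - 13*o + 12) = (o - 5)*(o - 3)*(o^2 + 3*o - 4) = (o - 5)*(o - 3)*(o + 4)*(o - 1)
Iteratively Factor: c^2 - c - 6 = (c + 2)*(c - 3)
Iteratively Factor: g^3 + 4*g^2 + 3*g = (g + 1)*(g^2 + 3*g) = (g + 1)*(g + 3)*(g)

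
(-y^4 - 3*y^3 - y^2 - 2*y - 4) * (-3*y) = 3*y^5 + 9*y^4 + 3*y^3 + 6*y^2 + 12*y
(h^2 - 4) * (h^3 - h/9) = h^5 - 37*h^3/9 + 4*h/9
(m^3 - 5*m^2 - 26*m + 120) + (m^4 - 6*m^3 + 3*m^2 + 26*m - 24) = m^4 - 5*m^3 - 2*m^2 + 96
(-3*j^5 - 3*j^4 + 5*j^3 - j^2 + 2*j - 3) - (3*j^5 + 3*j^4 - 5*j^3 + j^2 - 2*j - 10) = -6*j^5 - 6*j^4 + 10*j^3 - 2*j^2 + 4*j + 7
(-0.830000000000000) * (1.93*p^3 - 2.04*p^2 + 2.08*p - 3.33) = -1.6019*p^3 + 1.6932*p^2 - 1.7264*p + 2.7639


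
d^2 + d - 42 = (d - 6)*(d + 7)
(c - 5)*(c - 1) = c^2 - 6*c + 5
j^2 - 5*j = j*(j - 5)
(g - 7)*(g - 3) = g^2 - 10*g + 21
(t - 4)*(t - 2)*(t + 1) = t^3 - 5*t^2 + 2*t + 8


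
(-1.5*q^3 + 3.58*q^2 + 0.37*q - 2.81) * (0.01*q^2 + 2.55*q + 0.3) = -0.015*q^5 - 3.7892*q^4 + 8.6827*q^3 + 1.9894*q^2 - 7.0545*q - 0.843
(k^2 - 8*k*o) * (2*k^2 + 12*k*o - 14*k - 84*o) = 2*k^4 - 4*k^3*o - 14*k^3 - 96*k^2*o^2 + 28*k^2*o + 672*k*o^2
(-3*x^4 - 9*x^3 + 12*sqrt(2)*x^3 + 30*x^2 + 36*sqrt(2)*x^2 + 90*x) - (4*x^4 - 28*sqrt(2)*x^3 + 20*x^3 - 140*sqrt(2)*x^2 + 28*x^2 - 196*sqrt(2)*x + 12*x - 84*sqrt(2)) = -7*x^4 - 29*x^3 + 40*sqrt(2)*x^3 + 2*x^2 + 176*sqrt(2)*x^2 + 78*x + 196*sqrt(2)*x + 84*sqrt(2)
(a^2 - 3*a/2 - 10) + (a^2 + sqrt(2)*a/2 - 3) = 2*a^2 - 3*a/2 + sqrt(2)*a/2 - 13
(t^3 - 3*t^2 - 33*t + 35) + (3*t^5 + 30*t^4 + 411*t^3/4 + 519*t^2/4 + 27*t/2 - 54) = 3*t^5 + 30*t^4 + 415*t^3/4 + 507*t^2/4 - 39*t/2 - 19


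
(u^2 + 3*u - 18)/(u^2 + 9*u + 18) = (u - 3)/(u + 3)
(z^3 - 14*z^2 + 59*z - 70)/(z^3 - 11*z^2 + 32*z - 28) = (z - 5)/(z - 2)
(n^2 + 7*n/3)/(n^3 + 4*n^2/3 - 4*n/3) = (3*n + 7)/(3*n^2 + 4*n - 4)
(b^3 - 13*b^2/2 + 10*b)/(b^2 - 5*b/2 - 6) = b*(2*b - 5)/(2*b + 3)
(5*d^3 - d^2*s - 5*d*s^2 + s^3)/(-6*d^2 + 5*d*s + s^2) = (-5*d^2 - 4*d*s + s^2)/(6*d + s)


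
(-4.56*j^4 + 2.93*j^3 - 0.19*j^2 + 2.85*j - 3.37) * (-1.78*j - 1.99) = 8.1168*j^5 + 3.859*j^4 - 5.4925*j^3 - 4.6949*j^2 + 0.327100000000001*j + 6.7063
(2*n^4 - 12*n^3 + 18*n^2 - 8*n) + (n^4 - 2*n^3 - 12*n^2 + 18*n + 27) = 3*n^4 - 14*n^3 + 6*n^2 + 10*n + 27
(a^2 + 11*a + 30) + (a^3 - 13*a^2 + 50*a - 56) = a^3 - 12*a^2 + 61*a - 26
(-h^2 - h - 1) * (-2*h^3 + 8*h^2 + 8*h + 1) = 2*h^5 - 6*h^4 - 14*h^3 - 17*h^2 - 9*h - 1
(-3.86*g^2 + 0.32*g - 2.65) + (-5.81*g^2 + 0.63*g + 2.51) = -9.67*g^2 + 0.95*g - 0.14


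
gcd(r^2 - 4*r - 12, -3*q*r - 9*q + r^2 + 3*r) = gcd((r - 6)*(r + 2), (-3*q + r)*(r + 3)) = 1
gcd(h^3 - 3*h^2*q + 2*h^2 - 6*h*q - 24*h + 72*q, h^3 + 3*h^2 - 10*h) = 1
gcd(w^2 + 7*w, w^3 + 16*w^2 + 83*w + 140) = w + 7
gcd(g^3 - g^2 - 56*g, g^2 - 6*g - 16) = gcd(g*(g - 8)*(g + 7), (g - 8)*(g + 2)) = g - 8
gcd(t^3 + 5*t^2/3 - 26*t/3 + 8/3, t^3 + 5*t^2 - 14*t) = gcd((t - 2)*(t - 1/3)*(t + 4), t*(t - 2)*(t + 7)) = t - 2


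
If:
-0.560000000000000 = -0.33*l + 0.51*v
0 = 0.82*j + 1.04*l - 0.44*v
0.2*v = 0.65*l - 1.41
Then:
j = -2.70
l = 2.29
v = 0.38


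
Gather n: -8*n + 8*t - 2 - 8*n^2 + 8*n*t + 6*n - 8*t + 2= -8*n^2 + n*(8*t - 2)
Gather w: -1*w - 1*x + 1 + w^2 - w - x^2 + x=w^2 - 2*w - x^2 + 1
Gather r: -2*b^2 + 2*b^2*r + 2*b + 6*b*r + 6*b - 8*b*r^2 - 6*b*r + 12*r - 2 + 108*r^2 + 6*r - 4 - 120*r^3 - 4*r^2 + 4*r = -2*b^2 + 8*b - 120*r^3 + r^2*(104 - 8*b) + r*(2*b^2 + 22) - 6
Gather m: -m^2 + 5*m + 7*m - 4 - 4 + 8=-m^2 + 12*m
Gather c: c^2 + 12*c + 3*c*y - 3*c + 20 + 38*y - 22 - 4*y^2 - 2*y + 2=c^2 + c*(3*y + 9) - 4*y^2 + 36*y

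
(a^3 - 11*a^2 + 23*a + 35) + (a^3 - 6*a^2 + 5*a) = 2*a^3 - 17*a^2 + 28*a + 35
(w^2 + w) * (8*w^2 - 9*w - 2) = 8*w^4 - w^3 - 11*w^2 - 2*w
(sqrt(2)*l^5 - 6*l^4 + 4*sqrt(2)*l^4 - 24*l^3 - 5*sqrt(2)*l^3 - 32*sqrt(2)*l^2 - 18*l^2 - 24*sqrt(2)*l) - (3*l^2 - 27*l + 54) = sqrt(2)*l^5 - 6*l^4 + 4*sqrt(2)*l^4 - 24*l^3 - 5*sqrt(2)*l^3 - 32*sqrt(2)*l^2 - 21*l^2 - 24*sqrt(2)*l + 27*l - 54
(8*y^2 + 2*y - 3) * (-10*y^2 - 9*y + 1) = -80*y^4 - 92*y^3 + 20*y^2 + 29*y - 3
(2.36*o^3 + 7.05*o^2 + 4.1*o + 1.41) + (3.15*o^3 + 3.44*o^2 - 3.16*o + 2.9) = 5.51*o^3 + 10.49*o^2 + 0.94*o + 4.31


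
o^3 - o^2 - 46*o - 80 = (o - 8)*(o + 2)*(o + 5)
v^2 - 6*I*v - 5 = (v - 5*I)*(v - I)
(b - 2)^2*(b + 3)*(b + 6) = b^4 + 5*b^3 - 14*b^2 - 36*b + 72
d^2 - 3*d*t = d*(d - 3*t)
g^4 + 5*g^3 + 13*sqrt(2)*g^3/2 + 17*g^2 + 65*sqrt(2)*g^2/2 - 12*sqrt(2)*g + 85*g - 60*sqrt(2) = (g + 5)*(g - sqrt(2)/2)*(g + 3*sqrt(2))*(g + 4*sqrt(2))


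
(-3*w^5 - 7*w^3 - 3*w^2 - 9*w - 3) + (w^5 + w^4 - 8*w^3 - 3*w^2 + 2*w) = -2*w^5 + w^4 - 15*w^3 - 6*w^2 - 7*w - 3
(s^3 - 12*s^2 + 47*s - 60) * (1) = s^3 - 12*s^2 + 47*s - 60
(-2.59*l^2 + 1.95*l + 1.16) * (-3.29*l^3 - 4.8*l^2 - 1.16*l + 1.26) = 8.5211*l^5 + 6.0165*l^4 - 10.172*l^3 - 11.0934*l^2 + 1.1114*l + 1.4616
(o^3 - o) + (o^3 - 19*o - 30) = 2*o^3 - 20*o - 30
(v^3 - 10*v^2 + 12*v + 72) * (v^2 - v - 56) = v^5 - 11*v^4 - 34*v^3 + 620*v^2 - 744*v - 4032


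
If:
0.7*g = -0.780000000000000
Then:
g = -1.11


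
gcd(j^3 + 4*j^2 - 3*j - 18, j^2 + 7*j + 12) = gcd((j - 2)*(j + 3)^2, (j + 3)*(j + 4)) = j + 3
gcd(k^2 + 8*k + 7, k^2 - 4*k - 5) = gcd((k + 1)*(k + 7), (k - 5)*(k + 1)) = k + 1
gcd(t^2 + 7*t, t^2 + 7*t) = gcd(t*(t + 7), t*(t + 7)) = t^2 + 7*t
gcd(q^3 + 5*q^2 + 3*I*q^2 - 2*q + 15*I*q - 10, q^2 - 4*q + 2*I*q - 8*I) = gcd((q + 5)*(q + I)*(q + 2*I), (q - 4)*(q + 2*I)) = q + 2*I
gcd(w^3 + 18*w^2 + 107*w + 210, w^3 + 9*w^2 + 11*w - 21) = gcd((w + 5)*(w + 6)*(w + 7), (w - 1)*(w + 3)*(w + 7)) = w + 7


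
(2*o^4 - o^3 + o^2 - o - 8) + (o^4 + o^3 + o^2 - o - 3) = 3*o^4 + 2*o^2 - 2*o - 11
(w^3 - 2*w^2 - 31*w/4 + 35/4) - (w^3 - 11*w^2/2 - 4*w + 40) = 7*w^2/2 - 15*w/4 - 125/4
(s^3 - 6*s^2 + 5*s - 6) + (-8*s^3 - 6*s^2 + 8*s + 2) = -7*s^3 - 12*s^2 + 13*s - 4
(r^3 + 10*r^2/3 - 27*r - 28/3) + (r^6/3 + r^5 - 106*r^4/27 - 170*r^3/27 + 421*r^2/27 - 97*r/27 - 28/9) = r^6/3 + r^5 - 106*r^4/27 - 143*r^3/27 + 511*r^2/27 - 826*r/27 - 112/9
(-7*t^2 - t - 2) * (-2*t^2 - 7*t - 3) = 14*t^4 + 51*t^3 + 32*t^2 + 17*t + 6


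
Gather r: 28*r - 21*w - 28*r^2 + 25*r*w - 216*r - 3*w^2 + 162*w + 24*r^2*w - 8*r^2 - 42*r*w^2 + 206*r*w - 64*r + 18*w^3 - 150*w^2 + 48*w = r^2*(24*w - 36) + r*(-42*w^2 + 231*w - 252) + 18*w^3 - 153*w^2 + 189*w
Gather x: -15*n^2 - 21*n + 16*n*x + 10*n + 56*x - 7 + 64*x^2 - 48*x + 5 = -15*n^2 - 11*n + 64*x^2 + x*(16*n + 8) - 2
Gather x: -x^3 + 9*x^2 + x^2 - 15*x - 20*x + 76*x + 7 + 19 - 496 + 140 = -x^3 + 10*x^2 + 41*x - 330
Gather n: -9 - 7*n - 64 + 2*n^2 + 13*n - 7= 2*n^2 + 6*n - 80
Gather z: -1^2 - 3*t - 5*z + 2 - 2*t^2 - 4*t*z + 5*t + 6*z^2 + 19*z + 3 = -2*t^2 + 2*t + 6*z^2 + z*(14 - 4*t) + 4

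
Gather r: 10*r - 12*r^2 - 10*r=-12*r^2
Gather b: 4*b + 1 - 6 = 4*b - 5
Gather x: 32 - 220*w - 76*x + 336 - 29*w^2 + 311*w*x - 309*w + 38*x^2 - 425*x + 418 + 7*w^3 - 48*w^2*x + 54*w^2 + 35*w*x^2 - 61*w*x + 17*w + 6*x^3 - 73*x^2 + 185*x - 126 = 7*w^3 + 25*w^2 - 512*w + 6*x^3 + x^2*(35*w - 35) + x*(-48*w^2 + 250*w - 316) + 660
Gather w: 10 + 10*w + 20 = 10*w + 30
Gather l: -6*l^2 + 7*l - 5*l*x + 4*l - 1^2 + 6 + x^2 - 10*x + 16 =-6*l^2 + l*(11 - 5*x) + x^2 - 10*x + 21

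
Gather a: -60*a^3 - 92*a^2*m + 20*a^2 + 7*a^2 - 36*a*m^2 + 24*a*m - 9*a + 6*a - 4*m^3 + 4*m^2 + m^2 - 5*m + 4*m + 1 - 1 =-60*a^3 + a^2*(27 - 92*m) + a*(-36*m^2 + 24*m - 3) - 4*m^3 + 5*m^2 - m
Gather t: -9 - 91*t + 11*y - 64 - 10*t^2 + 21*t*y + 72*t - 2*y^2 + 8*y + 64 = -10*t^2 + t*(21*y - 19) - 2*y^2 + 19*y - 9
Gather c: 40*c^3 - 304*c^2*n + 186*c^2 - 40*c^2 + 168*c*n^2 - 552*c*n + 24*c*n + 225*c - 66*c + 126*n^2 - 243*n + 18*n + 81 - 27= 40*c^3 + c^2*(146 - 304*n) + c*(168*n^2 - 528*n + 159) + 126*n^2 - 225*n + 54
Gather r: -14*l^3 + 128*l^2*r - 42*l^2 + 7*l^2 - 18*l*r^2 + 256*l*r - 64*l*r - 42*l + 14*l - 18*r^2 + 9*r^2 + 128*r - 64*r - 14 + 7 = -14*l^3 - 35*l^2 - 28*l + r^2*(-18*l - 9) + r*(128*l^2 + 192*l + 64) - 7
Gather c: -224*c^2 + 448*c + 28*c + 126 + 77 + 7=-224*c^2 + 476*c + 210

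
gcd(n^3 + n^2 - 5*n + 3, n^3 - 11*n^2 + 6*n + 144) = n + 3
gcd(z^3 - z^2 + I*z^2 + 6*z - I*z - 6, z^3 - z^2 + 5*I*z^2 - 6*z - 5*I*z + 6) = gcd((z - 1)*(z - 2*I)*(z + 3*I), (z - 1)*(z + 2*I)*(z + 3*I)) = z^2 + z*(-1 + 3*I) - 3*I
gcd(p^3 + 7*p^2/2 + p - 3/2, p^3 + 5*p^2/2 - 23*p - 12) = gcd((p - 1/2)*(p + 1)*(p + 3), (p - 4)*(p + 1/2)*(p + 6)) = 1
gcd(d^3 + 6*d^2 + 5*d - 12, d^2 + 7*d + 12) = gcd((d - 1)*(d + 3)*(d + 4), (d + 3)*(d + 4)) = d^2 + 7*d + 12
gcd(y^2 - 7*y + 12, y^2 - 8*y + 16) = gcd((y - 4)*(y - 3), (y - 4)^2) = y - 4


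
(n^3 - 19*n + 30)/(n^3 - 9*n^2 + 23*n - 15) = (n^2 + 3*n - 10)/(n^2 - 6*n + 5)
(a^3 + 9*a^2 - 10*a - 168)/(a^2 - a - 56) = (a^2 + 2*a - 24)/(a - 8)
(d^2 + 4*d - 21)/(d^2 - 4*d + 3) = (d + 7)/(d - 1)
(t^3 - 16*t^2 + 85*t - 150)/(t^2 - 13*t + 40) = (t^2 - 11*t + 30)/(t - 8)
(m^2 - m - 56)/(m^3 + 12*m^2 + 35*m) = (m - 8)/(m*(m + 5))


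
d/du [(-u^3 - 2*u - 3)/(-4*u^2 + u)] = (4*u^4 - 2*u^3 - 8*u^2 - 24*u + 3)/(u^2*(16*u^2 - 8*u + 1))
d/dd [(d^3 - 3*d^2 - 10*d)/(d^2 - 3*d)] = (d^2 - 6*d + 19)/(d^2 - 6*d + 9)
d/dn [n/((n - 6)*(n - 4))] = (24 - n^2)/(n^4 - 20*n^3 + 148*n^2 - 480*n + 576)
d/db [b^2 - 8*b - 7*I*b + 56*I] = 2*b - 8 - 7*I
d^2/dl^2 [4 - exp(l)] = -exp(l)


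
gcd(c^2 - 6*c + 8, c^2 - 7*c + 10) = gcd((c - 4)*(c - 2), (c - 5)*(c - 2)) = c - 2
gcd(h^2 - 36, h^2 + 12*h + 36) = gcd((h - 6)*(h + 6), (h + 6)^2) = h + 6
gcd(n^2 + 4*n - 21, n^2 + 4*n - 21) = n^2 + 4*n - 21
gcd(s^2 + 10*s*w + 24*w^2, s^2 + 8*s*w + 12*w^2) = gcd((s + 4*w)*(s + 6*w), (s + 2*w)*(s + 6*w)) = s + 6*w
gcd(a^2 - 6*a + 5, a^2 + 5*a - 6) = a - 1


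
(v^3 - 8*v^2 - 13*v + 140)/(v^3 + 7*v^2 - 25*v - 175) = (v^2 - 3*v - 28)/(v^2 + 12*v + 35)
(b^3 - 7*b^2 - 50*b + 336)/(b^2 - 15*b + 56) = (b^2 + b - 42)/(b - 7)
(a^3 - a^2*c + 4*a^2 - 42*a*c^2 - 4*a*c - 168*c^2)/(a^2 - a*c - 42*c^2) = a + 4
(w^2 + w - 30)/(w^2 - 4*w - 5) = (w + 6)/(w + 1)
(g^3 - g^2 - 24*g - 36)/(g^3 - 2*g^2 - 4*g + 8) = (g^2 - 3*g - 18)/(g^2 - 4*g + 4)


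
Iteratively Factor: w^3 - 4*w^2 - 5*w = (w + 1)*(w^2 - 5*w) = (w - 5)*(w + 1)*(w)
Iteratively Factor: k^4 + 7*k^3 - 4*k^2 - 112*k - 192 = (k + 3)*(k^3 + 4*k^2 - 16*k - 64) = (k + 3)*(k + 4)*(k^2 - 16) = (k - 4)*(k + 3)*(k + 4)*(k + 4)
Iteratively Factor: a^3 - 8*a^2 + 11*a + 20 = (a - 5)*(a^2 - 3*a - 4) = (a - 5)*(a + 1)*(a - 4)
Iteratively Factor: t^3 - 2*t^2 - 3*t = (t + 1)*(t^2 - 3*t) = (t - 3)*(t + 1)*(t)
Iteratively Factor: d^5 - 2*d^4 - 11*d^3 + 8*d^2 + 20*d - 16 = (d - 4)*(d^4 + 2*d^3 - 3*d^2 - 4*d + 4) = (d - 4)*(d + 2)*(d^3 - 3*d + 2) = (d - 4)*(d - 1)*(d + 2)*(d^2 + d - 2) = (d - 4)*(d - 1)*(d + 2)^2*(d - 1)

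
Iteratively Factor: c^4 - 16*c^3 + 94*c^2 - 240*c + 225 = (c - 3)*(c^3 - 13*c^2 + 55*c - 75) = (c - 5)*(c - 3)*(c^2 - 8*c + 15) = (c - 5)^2*(c - 3)*(c - 3)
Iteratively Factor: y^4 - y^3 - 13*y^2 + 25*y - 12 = (y - 1)*(y^3 - 13*y + 12) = (y - 3)*(y - 1)*(y^2 + 3*y - 4) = (y - 3)*(y - 1)^2*(y + 4)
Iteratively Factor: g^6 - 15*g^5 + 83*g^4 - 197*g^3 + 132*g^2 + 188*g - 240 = (g - 2)*(g^5 - 13*g^4 + 57*g^3 - 83*g^2 - 34*g + 120) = (g - 5)*(g - 2)*(g^4 - 8*g^3 + 17*g^2 + 2*g - 24) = (g - 5)*(g - 2)^2*(g^3 - 6*g^2 + 5*g + 12) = (g - 5)*(g - 4)*(g - 2)^2*(g^2 - 2*g - 3) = (g - 5)*(g - 4)*(g - 2)^2*(g + 1)*(g - 3)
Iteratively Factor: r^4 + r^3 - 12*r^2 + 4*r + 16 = (r + 1)*(r^3 - 12*r + 16) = (r + 1)*(r + 4)*(r^2 - 4*r + 4) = (r - 2)*(r + 1)*(r + 4)*(r - 2)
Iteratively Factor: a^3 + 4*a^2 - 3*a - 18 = (a + 3)*(a^2 + a - 6) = (a - 2)*(a + 3)*(a + 3)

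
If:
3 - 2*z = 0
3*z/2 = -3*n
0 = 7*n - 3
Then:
No Solution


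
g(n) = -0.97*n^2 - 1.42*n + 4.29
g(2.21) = -3.59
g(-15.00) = -192.66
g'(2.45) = -6.17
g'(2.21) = -5.71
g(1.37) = 0.52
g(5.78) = -36.32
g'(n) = -1.94*n - 1.42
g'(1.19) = -3.73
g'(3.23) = -7.69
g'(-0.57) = -0.31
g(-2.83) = 0.54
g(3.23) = -10.42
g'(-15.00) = 27.68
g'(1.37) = -4.08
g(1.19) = 1.23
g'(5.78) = -12.63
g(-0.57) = 4.78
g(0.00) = 4.29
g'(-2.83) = 4.07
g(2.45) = -5.01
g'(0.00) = -1.42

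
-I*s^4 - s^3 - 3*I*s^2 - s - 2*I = (s - 2*I)*(s - I)*(s + I)*(-I*s + 1)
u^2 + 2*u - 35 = (u - 5)*(u + 7)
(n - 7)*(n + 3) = n^2 - 4*n - 21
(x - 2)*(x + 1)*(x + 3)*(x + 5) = x^4 + 7*x^3 + 5*x^2 - 31*x - 30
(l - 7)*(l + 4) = l^2 - 3*l - 28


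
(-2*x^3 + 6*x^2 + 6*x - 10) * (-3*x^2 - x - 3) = 6*x^5 - 16*x^4 - 18*x^3 + 6*x^2 - 8*x + 30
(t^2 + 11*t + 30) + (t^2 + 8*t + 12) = 2*t^2 + 19*t + 42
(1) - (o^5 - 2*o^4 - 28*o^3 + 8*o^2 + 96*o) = -o^5 + 2*o^4 + 28*o^3 - 8*o^2 - 96*o + 1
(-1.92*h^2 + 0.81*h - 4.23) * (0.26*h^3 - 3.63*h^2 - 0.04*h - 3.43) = -0.4992*h^5 + 7.1802*h^4 - 3.9633*h^3 + 21.9081*h^2 - 2.6091*h + 14.5089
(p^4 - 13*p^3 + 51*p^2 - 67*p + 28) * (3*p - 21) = 3*p^5 - 60*p^4 + 426*p^3 - 1272*p^2 + 1491*p - 588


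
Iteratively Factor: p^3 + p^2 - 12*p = (p + 4)*(p^2 - 3*p) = (p - 3)*(p + 4)*(p)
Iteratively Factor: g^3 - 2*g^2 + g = (g - 1)*(g^2 - g) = (g - 1)^2*(g)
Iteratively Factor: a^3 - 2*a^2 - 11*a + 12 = (a - 1)*(a^2 - a - 12) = (a - 4)*(a - 1)*(a + 3)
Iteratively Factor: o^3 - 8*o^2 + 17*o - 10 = (o - 1)*(o^2 - 7*o + 10) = (o - 5)*(o - 1)*(o - 2)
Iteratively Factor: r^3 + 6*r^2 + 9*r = (r + 3)*(r^2 + 3*r) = (r + 3)^2*(r)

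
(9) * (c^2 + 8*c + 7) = 9*c^2 + 72*c + 63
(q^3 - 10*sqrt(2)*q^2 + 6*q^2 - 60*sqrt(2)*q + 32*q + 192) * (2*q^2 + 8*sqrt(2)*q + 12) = 2*q^5 - 12*sqrt(2)*q^4 + 12*q^4 - 72*sqrt(2)*q^3 - 84*q^3 - 504*q^2 + 136*sqrt(2)*q^2 + 384*q + 816*sqrt(2)*q + 2304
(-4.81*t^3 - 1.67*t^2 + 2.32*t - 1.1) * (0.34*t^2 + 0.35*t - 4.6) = -1.6354*t^5 - 2.2513*t^4 + 22.3303*t^3 + 8.12*t^2 - 11.057*t + 5.06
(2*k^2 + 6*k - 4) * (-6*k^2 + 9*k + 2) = -12*k^4 - 18*k^3 + 82*k^2 - 24*k - 8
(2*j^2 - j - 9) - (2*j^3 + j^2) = -2*j^3 + j^2 - j - 9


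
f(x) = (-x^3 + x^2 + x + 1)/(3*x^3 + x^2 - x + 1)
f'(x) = (-9*x^2 - 2*x + 1)*(-x^3 + x^2 + x + 1)/(3*x^3 + x^2 - x + 1)^2 + (-3*x^2 + 2*x + 1)/(3*x^3 + x^2 - x + 1)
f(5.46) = -0.25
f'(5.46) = -0.02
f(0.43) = 1.55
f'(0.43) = -1.06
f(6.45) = -0.26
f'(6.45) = -0.01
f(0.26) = 1.52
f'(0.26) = 1.30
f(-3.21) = -0.49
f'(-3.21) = -0.06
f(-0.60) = 0.74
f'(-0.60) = -1.57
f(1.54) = 0.10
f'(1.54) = -0.42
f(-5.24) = -0.42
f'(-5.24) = -0.02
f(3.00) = -0.16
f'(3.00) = -0.07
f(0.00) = 1.00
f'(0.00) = 2.00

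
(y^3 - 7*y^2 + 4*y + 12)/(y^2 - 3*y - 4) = (y^2 - 8*y + 12)/(y - 4)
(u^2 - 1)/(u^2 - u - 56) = (1 - u^2)/(-u^2 + u + 56)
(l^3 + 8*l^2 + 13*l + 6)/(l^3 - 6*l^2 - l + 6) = (l^2 + 7*l + 6)/(l^2 - 7*l + 6)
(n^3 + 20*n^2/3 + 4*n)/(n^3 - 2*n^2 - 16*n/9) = 3*(n + 6)/(3*n - 8)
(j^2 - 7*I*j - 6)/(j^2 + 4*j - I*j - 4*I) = (j - 6*I)/(j + 4)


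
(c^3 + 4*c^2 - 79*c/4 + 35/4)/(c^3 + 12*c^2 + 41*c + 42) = (c^2 - 3*c + 5/4)/(c^2 + 5*c + 6)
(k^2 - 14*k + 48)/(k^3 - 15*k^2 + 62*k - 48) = 1/(k - 1)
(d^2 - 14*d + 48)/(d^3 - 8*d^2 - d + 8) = (d - 6)/(d^2 - 1)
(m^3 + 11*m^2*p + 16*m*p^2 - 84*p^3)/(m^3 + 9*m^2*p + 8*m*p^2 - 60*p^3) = (m + 7*p)/(m + 5*p)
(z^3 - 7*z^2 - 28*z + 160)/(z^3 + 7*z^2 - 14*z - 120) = (z - 8)/(z + 6)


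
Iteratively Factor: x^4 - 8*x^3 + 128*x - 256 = (x - 4)*(x^3 - 4*x^2 - 16*x + 64) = (x - 4)^2*(x^2 - 16) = (x - 4)^2*(x + 4)*(x - 4)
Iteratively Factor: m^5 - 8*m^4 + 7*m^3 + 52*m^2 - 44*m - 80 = (m - 4)*(m^4 - 4*m^3 - 9*m^2 + 16*m + 20) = (m - 4)*(m + 2)*(m^3 - 6*m^2 + 3*m + 10) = (m - 5)*(m - 4)*(m + 2)*(m^2 - m - 2) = (m - 5)*(m - 4)*(m - 2)*(m + 2)*(m + 1)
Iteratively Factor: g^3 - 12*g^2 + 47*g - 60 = (g - 4)*(g^2 - 8*g + 15) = (g - 4)*(g - 3)*(g - 5)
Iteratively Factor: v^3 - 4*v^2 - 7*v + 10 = (v + 2)*(v^2 - 6*v + 5) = (v - 5)*(v + 2)*(v - 1)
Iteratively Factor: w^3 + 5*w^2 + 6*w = (w)*(w^2 + 5*w + 6) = w*(w + 2)*(w + 3)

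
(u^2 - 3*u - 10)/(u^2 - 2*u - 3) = (-u^2 + 3*u + 10)/(-u^2 + 2*u + 3)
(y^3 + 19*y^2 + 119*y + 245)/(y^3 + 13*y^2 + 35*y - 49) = (y + 5)/(y - 1)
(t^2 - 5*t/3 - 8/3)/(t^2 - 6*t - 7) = (t - 8/3)/(t - 7)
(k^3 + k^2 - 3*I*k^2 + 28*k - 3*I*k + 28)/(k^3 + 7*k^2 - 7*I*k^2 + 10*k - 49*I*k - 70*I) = (k^2 + k*(1 + 4*I) + 4*I)/(k^2 + 7*k + 10)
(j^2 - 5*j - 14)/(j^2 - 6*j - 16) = (j - 7)/(j - 8)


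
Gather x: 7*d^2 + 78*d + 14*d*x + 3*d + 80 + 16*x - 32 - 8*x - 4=7*d^2 + 81*d + x*(14*d + 8) + 44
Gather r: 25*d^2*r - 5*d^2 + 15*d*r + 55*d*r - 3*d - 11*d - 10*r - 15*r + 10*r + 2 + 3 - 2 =-5*d^2 - 14*d + r*(25*d^2 + 70*d - 15) + 3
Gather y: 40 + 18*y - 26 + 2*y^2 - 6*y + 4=2*y^2 + 12*y + 18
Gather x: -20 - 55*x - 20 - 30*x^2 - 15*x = -30*x^2 - 70*x - 40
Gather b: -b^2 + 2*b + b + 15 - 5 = -b^2 + 3*b + 10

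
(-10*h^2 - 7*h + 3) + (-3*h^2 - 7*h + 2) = -13*h^2 - 14*h + 5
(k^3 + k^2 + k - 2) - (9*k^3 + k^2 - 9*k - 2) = -8*k^3 + 10*k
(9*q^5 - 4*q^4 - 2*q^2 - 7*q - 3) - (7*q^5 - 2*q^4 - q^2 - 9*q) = 2*q^5 - 2*q^4 - q^2 + 2*q - 3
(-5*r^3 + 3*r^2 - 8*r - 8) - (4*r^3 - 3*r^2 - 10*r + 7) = -9*r^3 + 6*r^2 + 2*r - 15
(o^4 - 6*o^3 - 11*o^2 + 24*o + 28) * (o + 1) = o^5 - 5*o^4 - 17*o^3 + 13*o^2 + 52*o + 28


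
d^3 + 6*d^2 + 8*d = d*(d + 2)*(d + 4)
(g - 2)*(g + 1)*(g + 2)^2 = g^4 + 3*g^3 - 2*g^2 - 12*g - 8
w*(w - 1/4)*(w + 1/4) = w^3 - w/16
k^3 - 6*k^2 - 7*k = k*(k - 7)*(k + 1)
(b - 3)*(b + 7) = b^2 + 4*b - 21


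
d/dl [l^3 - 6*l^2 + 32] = 3*l*(l - 4)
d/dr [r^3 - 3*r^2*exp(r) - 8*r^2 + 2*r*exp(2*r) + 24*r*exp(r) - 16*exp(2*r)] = -3*r^2*exp(r) + 3*r^2 + 4*r*exp(2*r) + 18*r*exp(r) - 16*r - 30*exp(2*r) + 24*exp(r)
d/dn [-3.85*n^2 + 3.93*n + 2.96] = 3.93 - 7.7*n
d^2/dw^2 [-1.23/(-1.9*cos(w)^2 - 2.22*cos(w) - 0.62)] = (-17.7612*(1 - cos(w)^2)^2 - 15.56442*cos(w)^3 - 9.146772*cos(w)^2 + 32.821812*cos(w) + 26.987184)/(1.9*cos(w)^2 + 2.22*cos(w) + 0.62)^3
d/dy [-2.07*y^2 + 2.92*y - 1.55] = 2.92 - 4.14*y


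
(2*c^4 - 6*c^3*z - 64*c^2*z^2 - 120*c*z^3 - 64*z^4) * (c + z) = 2*c^5 - 4*c^4*z - 70*c^3*z^2 - 184*c^2*z^3 - 184*c*z^4 - 64*z^5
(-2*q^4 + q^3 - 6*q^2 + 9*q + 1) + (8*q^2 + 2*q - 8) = -2*q^4 + q^3 + 2*q^2 + 11*q - 7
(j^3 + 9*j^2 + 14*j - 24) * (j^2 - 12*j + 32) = j^5 - 3*j^4 - 62*j^3 + 96*j^2 + 736*j - 768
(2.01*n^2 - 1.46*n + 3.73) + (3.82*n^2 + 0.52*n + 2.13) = 5.83*n^2 - 0.94*n + 5.86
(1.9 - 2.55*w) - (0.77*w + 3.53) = -3.32*w - 1.63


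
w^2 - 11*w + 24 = (w - 8)*(w - 3)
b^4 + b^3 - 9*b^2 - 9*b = b*(b - 3)*(b + 1)*(b + 3)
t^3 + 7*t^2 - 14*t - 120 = (t - 4)*(t + 5)*(t + 6)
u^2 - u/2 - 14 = (u - 4)*(u + 7/2)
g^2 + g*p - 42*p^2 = (g - 6*p)*(g + 7*p)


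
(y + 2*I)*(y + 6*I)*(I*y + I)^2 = -y^4 - 2*y^3 - 8*I*y^3 + 11*y^2 - 16*I*y^2 + 24*y - 8*I*y + 12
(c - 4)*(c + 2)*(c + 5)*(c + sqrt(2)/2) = c^4 + sqrt(2)*c^3/2 + 3*c^3 - 18*c^2 + 3*sqrt(2)*c^2/2 - 40*c - 9*sqrt(2)*c - 20*sqrt(2)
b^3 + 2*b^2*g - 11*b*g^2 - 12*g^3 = (b - 3*g)*(b + g)*(b + 4*g)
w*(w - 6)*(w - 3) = w^3 - 9*w^2 + 18*w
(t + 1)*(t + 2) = t^2 + 3*t + 2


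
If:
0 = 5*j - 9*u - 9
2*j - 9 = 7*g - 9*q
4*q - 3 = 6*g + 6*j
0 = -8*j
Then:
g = 9/26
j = 0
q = 33/26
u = -1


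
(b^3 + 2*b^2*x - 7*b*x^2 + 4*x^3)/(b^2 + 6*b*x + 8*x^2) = (b^2 - 2*b*x + x^2)/(b + 2*x)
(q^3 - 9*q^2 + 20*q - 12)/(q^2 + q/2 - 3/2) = 2*(q^2 - 8*q + 12)/(2*q + 3)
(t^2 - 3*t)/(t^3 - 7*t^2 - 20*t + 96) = t/(t^2 - 4*t - 32)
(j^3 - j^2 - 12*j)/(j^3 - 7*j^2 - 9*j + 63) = j*(j - 4)/(j^2 - 10*j + 21)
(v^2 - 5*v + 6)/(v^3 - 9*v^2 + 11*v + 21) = (v - 2)/(v^2 - 6*v - 7)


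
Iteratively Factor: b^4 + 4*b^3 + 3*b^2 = (b + 1)*(b^3 + 3*b^2) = b*(b + 1)*(b^2 + 3*b) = b*(b + 1)*(b + 3)*(b)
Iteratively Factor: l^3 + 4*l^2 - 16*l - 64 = (l + 4)*(l^2 - 16) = (l + 4)^2*(l - 4)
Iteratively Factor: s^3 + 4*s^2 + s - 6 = (s + 3)*(s^2 + s - 2) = (s + 2)*(s + 3)*(s - 1)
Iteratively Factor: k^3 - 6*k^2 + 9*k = (k)*(k^2 - 6*k + 9) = k*(k - 3)*(k - 3)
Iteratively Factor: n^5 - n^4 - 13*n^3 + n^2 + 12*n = (n - 1)*(n^4 - 13*n^2 - 12*n) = n*(n - 1)*(n^3 - 13*n - 12) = n*(n - 1)*(n + 1)*(n^2 - n - 12) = n*(n - 4)*(n - 1)*(n + 1)*(n + 3)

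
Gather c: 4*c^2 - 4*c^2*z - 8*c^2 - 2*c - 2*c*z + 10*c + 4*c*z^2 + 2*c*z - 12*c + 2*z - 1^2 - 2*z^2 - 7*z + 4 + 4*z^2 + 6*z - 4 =c^2*(-4*z - 4) + c*(4*z^2 - 4) + 2*z^2 + z - 1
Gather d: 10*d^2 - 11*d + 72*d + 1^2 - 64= 10*d^2 + 61*d - 63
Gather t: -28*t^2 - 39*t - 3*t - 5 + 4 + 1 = -28*t^2 - 42*t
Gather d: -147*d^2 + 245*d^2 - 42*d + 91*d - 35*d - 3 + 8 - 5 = 98*d^2 + 14*d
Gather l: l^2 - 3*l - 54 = l^2 - 3*l - 54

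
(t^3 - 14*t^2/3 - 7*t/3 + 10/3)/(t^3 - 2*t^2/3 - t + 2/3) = (t - 5)/(t - 1)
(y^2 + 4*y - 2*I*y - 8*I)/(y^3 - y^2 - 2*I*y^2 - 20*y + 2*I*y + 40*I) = 1/(y - 5)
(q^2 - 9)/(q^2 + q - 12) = (q + 3)/(q + 4)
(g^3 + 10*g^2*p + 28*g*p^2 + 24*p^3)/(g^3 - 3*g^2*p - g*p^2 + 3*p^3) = (g^3 + 10*g^2*p + 28*g*p^2 + 24*p^3)/(g^3 - 3*g^2*p - g*p^2 + 3*p^3)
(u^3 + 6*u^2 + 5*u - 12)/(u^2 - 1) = (u^2 + 7*u + 12)/(u + 1)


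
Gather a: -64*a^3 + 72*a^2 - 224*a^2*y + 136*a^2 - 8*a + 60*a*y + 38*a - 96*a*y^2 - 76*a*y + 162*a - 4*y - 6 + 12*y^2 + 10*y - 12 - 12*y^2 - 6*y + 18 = -64*a^3 + a^2*(208 - 224*y) + a*(-96*y^2 - 16*y + 192)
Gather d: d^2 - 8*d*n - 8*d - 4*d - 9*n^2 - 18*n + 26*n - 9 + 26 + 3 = d^2 + d*(-8*n - 12) - 9*n^2 + 8*n + 20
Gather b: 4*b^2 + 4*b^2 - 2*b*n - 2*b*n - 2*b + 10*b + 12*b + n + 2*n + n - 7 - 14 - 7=8*b^2 + b*(20 - 4*n) + 4*n - 28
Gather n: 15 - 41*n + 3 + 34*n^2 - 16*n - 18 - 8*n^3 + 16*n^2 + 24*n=-8*n^3 + 50*n^2 - 33*n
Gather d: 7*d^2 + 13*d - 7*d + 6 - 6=7*d^2 + 6*d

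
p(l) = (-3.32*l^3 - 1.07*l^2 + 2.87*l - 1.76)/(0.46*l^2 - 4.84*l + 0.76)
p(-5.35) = 11.57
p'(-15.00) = -5.97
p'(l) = (4.84 - 0.92*l)*(-3.32*l^3 - 1.07*l^2 + 2.87*l - 1.76)/(0.46*l^2 - 4.84*l + 0.76)^2 + (-9.96*l^2 - 2.14*l + 2.87)/(0.46*l^2 - 4.84*l + 0.76)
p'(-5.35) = -3.96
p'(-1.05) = -1.23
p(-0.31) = -1.15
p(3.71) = 16.14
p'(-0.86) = -1.10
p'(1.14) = 1.96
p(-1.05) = -0.33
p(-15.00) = 61.74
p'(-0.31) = -1.44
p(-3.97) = 6.53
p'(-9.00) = -5.07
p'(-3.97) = -3.31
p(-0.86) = -0.55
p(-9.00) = 28.27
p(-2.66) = 2.70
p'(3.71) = 10.96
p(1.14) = 1.15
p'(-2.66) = -2.50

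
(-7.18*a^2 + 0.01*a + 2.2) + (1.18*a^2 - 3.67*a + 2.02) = -6.0*a^2 - 3.66*a + 4.22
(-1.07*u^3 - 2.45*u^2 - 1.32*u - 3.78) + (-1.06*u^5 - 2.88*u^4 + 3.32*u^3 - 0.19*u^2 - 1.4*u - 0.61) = -1.06*u^5 - 2.88*u^4 + 2.25*u^3 - 2.64*u^2 - 2.72*u - 4.39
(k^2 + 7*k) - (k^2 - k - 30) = 8*k + 30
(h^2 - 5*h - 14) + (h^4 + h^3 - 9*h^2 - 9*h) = h^4 + h^3 - 8*h^2 - 14*h - 14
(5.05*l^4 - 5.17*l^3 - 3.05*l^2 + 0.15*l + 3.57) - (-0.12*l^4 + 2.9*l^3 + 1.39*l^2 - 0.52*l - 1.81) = 5.17*l^4 - 8.07*l^3 - 4.44*l^2 + 0.67*l + 5.38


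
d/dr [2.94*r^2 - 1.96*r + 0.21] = 5.88*r - 1.96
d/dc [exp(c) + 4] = exp(c)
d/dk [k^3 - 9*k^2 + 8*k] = 3*k^2 - 18*k + 8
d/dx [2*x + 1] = 2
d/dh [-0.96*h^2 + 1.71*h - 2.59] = 1.71 - 1.92*h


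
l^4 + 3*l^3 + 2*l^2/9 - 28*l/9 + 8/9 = (l - 2/3)*(l - 1/3)*(l + 2)^2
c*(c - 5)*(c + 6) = c^3 + c^2 - 30*c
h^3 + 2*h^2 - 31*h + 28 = (h - 4)*(h - 1)*(h + 7)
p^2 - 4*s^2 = (p - 2*s)*(p + 2*s)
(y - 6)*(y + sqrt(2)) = y^2 - 6*y + sqrt(2)*y - 6*sqrt(2)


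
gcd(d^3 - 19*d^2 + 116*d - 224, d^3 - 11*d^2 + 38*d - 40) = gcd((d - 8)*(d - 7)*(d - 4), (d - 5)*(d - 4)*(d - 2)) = d - 4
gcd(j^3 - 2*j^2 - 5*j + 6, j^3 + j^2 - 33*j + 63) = j - 3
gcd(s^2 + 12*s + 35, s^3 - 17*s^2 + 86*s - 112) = 1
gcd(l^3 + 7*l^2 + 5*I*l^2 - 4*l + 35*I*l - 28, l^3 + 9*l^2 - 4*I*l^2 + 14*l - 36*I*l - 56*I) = l + 7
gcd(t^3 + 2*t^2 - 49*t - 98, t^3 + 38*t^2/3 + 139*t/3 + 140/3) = t + 7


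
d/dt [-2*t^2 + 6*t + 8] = 6 - 4*t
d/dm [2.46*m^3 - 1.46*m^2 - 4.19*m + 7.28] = 7.38*m^2 - 2.92*m - 4.19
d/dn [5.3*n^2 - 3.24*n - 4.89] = 10.6*n - 3.24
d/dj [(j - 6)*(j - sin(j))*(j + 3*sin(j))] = (6 - j)*(j + 3*sin(j))*(cos(j) - 1) + (j - 6)*(j - sin(j))*(3*cos(j) + 1) + (j - sin(j))*(j + 3*sin(j))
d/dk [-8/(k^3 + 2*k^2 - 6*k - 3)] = 8*(3*k^2 + 4*k - 6)/(k^3 + 2*k^2 - 6*k - 3)^2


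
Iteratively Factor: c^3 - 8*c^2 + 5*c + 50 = (c - 5)*(c^2 - 3*c - 10) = (c - 5)*(c + 2)*(c - 5)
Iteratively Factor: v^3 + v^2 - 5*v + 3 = (v + 3)*(v^2 - 2*v + 1) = (v - 1)*(v + 3)*(v - 1)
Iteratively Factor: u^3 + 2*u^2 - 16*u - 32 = (u - 4)*(u^2 + 6*u + 8) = (u - 4)*(u + 4)*(u + 2)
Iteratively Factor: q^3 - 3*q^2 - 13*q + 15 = (q - 5)*(q^2 + 2*q - 3) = (q - 5)*(q - 1)*(q + 3)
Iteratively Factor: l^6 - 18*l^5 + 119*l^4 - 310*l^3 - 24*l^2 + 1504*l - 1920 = (l - 3)*(l^5 - 15*l^4 + 74*l^3 - 88*l^2 - 288*l + 640) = (l - 4)*(l - 3)*(l^4 - 11*l^3 + 30*l^2 + 32*l - 160) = (l - 4)*(l - 3)*(l + 2)*(l^3 - 13*l^2 + 56*l - 80) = (l - 4)^2*(l - 3)*(l + 2)*(l^2 - 9*l + 20) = (l - 5)*(l - 4)^2*(l - 3)*(l + 2)*(l - 4)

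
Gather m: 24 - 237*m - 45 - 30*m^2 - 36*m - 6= -30*m^2 - 273*m - 27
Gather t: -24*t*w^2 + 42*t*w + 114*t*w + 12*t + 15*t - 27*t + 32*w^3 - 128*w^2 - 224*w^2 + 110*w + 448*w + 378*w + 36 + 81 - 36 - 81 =t*(-24*w^2 + 156*w) + 32*w^3 - 352*w^2 + 936*w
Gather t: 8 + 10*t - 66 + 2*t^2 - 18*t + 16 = 2*t^2 - 8*t - 42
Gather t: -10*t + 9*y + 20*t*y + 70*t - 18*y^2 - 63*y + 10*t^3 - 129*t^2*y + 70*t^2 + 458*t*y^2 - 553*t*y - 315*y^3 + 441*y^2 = 10*t^3 + t^2*(70 - 129*y) + t*(458*y^2 - 533*y + 60) - 315*y^3 + 423*y^2 - 54*y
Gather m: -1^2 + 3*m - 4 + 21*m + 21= 24*m + 16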